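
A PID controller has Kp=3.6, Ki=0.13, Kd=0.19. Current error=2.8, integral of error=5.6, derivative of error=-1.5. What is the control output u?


u = Kp*e + Ki*int(e) + Kd*de/dt
= 3.6*2.8 + 0.13*5.6 + 0.19*(-1.5)
= 10.08 + 0.728 + -0.285
= 10.523


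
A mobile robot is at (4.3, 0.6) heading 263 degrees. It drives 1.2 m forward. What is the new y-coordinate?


y_new = y0 + d*sin(theta)
= 0.6 + 1.2*sin(263)
= 0.6 + -1.1911
= -0.5911


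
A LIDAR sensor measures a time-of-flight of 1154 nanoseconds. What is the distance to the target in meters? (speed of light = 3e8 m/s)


tof = 1154 ns = 1.154e-06 s
dist = c * tof / 2
= 3e8 * 1.154e-06 / 2
= 173.1 m


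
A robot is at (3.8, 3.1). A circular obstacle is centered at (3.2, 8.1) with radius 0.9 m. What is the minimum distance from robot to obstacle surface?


center_dist = sqrt((3.8-3.2)^2 + (3.1-8.1)^2)
= sqrt(0.36 + 25.0)
= 5.0359
min_dist = center_dist - radius = 5.0359 - 0.9 = 4.1359 m


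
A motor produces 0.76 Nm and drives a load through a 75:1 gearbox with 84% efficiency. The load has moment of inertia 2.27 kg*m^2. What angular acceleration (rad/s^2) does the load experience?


tau_out = tau_motor * N * eta
= 0.76 * 75 * 0.84 = 47.88 Nm
alpha = tau_out / I = 47.88 / 2.27
= 21.0925 rad/s^2


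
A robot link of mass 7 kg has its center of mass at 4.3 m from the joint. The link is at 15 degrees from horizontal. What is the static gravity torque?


tau = m*g*L*cos(angle)
= 7 * 9.81 * 4.3 * cos(15 deg)
= 7 * 9.81 * 4.3 * 0.9659
= 285.2195 Nm


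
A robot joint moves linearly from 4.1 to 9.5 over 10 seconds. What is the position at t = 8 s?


s = t/T = 8/10 = 0.8
p(t) = p0 + (pf-p0)*s
= 4.1 + (9.5 - 4.1) * 0.8
= 8.42


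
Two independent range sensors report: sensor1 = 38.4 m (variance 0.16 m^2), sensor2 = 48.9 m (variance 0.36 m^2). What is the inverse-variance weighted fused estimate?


w1 = (1/var1) / (1/var1 + 1/var2)
   = 6.25 / (6.25 + 2.7778) = 0.6923
w2 = 1 - w1 = 0.3077
fused = w1*s1 + w2*s2 = 26.5846 + 15.0462
= 41.6308 m


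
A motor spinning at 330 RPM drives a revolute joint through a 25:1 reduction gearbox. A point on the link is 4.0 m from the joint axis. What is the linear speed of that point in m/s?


omega_motor = 330 * 2*pi/60 = 34.5575 rad/s
omega_joint = omega_motor / 25 = 1.3823 rad/s
v = omega_joint * r = 1.3823 * 4.0
= 5.5292 m/s


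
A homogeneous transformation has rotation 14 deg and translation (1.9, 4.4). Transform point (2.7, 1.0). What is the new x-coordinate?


x' = cos(theta)*px - sin(theta)*py + tx
= 0.9703*2.7 - 0.2419*1.0 + 1.9
= 4.2779


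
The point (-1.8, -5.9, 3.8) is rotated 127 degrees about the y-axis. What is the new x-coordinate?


Rotation about y-axis: x' = x*cos(theta) + z*sin(theta)
= -1.8 * -0.6018 + 3.8 * 0.7986
= 4.1181


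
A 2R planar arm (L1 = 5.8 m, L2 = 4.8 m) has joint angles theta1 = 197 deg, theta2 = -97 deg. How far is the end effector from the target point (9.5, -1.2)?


End effector via forward kinematics:
x = L1*cos(t1) + L2*cos(t1+t2) = -6.3801
y = L1*sin(t1) + L2*sin(t1+t2) = 3.0313
Distance to target:
d = sqrt((9.5 - -6.3801)^2 + (-1.2 - 3.0313)^2)
= sqrt(252.1769 + 17.9041)
= 16.4341 m


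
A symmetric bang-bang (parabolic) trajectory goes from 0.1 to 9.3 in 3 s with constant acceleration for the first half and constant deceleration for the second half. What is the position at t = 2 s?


Symmetric rest-to-rest: each phase covers (pf-p0)/2 in time T/2. 0.5*a*(T/2)^2 = (pf-p0)/2 => a = 4*(pf-p0)/T^2
a = 4*(9.3-0.1)/3^2 = 4.0889
t = 2 is in the deceleration phase (t > T/2).
p = pf - 0.5*a*(T-t)^2 = 9.3 - 0.5*4.0889*1^2
= 7.2556


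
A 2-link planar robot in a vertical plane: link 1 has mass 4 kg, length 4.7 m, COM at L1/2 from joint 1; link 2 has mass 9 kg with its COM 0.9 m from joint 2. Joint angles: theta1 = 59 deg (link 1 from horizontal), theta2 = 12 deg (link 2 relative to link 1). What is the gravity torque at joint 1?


Horizontal distance from joint 1 to link-1 COM:
  x_c1 = (L1/2)*cos(t1) = 2.35 * 0.515 = 1.2103 m
Horizontal distance from joint 1 to link-2 COM:
  x_c2 = L1*cos(t1) + Lc2*cos(t1+t2)
       = 4.7*0.515 + 0.9*0.3256 = 2.7137 m
tau1 = m1*g*x_c1 + m2*g*x_c2
     = 4*9.81*1.2103 + 9*9.81*2.7137
     = 47.4937 + 239.5917
     = 287.0854 Nm


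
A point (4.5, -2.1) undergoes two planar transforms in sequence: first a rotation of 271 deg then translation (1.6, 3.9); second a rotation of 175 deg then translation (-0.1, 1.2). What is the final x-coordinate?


After transform 1:
x1 = cos(271)*4.5 - sin(271)*-2.1 + 1.6 = -0.4211
y1 = sin(271)*4.5 + cos(271)*-2.1 + 3.9 = -0.636
After transform 2:
x2 = cos(175)*-0.4211 - sin(175)*-0.636 + -0.1
= 0.375


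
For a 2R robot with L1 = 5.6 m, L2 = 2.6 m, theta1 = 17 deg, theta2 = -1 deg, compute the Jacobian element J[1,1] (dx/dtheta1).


J[1,1] = -L1*sin(t1) - L2*sin(t1+t2)
= -5.6*sin(17) - 2.6*sin(16)
= -2.3539


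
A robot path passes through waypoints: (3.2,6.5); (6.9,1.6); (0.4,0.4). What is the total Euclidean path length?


Segment lengths:
  seg1 = sqrt((3.7)^2 + (-4.9)^2) = 6.14
  seg2 = sqrt((-6.5)^2 + (-1.2)^2) = 6.6098
Total = 12.7499


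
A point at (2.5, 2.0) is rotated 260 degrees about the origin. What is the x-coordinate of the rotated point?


x' = x*cos(theta) - y*sin(theta)
cos(260 deg) = -0.1736, sin(260 deg) = -0.9848
x' = 2.5 * -0.1736 - 2.0 * -0.9848
= -0.4341 - -1.9696
= 1.5355


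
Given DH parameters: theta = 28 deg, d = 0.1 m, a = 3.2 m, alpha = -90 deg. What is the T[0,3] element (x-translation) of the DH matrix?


T[0,3] = a * cos(theta)
= 3.2 * cos(28 deg)
= 3.2 * 0.8829
= 2.8254


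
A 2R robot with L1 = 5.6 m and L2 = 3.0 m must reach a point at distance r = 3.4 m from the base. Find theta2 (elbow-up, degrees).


cos(theta2) = (r^2 - L1^2 - L2^2) / (2*L1*L2)
cos(theta2) = (11.56 - 31.36 - 9.0) / 33.6
cos(theta2) = -0.857143
theta2 = 148.9973 degrees


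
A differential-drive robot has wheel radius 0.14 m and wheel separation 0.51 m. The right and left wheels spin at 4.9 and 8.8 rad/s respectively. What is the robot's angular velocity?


vR = r*wR = 0.14*4.9 = 0.686 m/s
vL = r*wL = 0.14*8.8 = 1.232 m/s
v = (vR+vL)/2 = 0.959 m/s
omega = (vR-vL)/L = -1.0706 rad/s
angular velocity = -1.0706 rad/s


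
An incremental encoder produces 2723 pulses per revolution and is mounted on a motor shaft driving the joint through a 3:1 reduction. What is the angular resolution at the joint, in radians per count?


counts per rev = 2723
effective counts at joint = 2723 * 3 = 8169
resolution = 2*pi / 8169
= 7.6915e-04 rad/count


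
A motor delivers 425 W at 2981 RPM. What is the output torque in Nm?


omega = 2981 * 2*pi/60 = 312.1696 rad/s
tau = P / omega = 425 / 312.1696
= 1.3614 Nm


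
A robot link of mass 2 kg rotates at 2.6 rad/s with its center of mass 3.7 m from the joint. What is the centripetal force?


F = m * omega^2 * r
= 2 * 2.6^2 * 3.7
= 2 * 6.76 * 3.7
= 50.024 N


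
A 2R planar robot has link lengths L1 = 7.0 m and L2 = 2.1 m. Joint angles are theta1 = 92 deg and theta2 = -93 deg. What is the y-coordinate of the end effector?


Convert angles to radians: theta1 = 1.6057, theta2 = -1.6232
y = L1*sin(theta1) + L2*sin(theta1+theta2)
y = 6.9957 + -0.0367
y = 6.9591


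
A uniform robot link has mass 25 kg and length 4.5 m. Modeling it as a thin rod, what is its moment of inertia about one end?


I = (1/3) * m * L^2
= (1/3) * 25 * 4.5^2
= 0.333333 * 25 * 20.25
= 168.75 kg*m^2


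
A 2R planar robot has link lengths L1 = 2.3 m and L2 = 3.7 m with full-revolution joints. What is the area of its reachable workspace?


r_max = L1 + L2 = 6.0 m
r_min = |L1 - L2| = 1.4 m
Area = pi*(r_max^2 - r_min^2)
= pi*(36.0 - 1.96)
= pi * 34.04
= 106.9398 m^2


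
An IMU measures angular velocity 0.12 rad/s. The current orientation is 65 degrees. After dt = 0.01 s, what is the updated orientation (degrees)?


delta_theta = w * dt = 0.12 * 0.01 = 0.0012 rad
= 0.0688 deg
theta_new = 65 + 0.0688 = 65.0688 deg


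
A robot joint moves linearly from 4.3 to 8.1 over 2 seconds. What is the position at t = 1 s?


s = t/T = 1/2 = 0.5
p(t) = p0 + (pf-p0)*s
= 4.3 + (8.1 - 4.3) * 0.5
= 6.2


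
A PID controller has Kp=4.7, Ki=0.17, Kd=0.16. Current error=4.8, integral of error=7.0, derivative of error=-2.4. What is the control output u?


u = Kp*e + Ki*int(e) + Kd*de/dt
= 4.7*4.8 + 0.17*7.0 + 0.16*(-2.4)
= 22.56 + 1.19 + -0.384
= 23.366


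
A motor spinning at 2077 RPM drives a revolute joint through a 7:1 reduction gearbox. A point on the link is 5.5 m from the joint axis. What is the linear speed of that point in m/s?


omega_motor = 2077 * 2*pi/60 = 217.5029 rad/s
omega_joint = omega_motor / 7 = 31.0718 rad/s
v = omega_joint * r = 31.0718 * 5.5
= 170.8952 m/s


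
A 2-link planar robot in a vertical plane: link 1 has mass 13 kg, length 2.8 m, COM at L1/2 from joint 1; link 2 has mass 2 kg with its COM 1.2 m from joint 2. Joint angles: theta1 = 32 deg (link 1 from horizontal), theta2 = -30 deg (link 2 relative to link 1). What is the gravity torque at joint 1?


Horizontal distance from joint 1 to link-1 COM:
  x_c1 = (L1/2)*cos(t1) = 1.4 * 0.848 = 1.1873 m
Horizontal distance from joint 1 to link-2 COM:
  x_c2 = L1*cos(t1) + Lc2*cos(t1+t2)
       = 2.8*0.848 + 1.2*0.9994 = 3.5738 m
tau1 = m1*g*x_c1 + m2*g*x_c2
     = 13*9.81*1.1873 + 2*9.81*3.5738
     = 151.4122 + 70.118
     = 221.5302 Nm


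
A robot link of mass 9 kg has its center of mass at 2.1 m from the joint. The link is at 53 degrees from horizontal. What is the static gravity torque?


tau = m*g*L*cos(angle)
= 9 * 9.81 * 2.1 * cos(53 deg)
= 9 * 9.81 * 2.1 * 0.6018
= 111.5819 Nm


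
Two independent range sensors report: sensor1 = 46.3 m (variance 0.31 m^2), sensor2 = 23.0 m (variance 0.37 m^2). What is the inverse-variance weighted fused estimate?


w1 = (1/var1) / (1/var1 + 1/var2)
   = 3.2258 / (3.2258 + 2.7027) = 0.5441
w2 = 1 - w1 = 0.4559
fused = w1*s1 + w2*s2 = 25.1926 + 10.4853
= 35.6779 m


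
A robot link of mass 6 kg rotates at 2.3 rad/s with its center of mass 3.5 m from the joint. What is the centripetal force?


F = m * omega^2 * r
= 6 * 2.3^2 * 3.5
= 6 * 5.29 * 3.5
= 111.09 N


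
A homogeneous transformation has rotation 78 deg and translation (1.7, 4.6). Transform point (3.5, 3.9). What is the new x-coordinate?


x' = cos(theta)*px - sin(theta)*py + tx
= 0.2079*3.5 - 0.9781*3.9 + 1.7
= -1.3871


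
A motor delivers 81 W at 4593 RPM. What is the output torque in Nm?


omega = 4593 * 2*pi/60 = 480.9778 rad/s
tau = P / omega = 81 / 480.9778
= 0.1684 Nm


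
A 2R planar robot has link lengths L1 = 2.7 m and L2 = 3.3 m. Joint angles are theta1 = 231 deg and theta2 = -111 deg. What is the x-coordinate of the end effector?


Convert angles to radians: theta1 = 4.0317, theta2 = -1.9373
x = L1*cos(theta1) + L2*cos(theta1+theta2)
x = -1.6992 + -1.65
x = -3.3492


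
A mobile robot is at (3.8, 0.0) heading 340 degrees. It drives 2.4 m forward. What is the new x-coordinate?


x_new = x0 + d*cos(theta)
= 3.8 + 2.4*cos(340)
= 3.8 + 2.2553
= 6.0553


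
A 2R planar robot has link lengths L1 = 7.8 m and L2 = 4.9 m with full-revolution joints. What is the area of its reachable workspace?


r_max = L1 + L2 = 12.7 m
r_min = |L1 - L2| = 2.9 m
Area = pi*(r_max^2 - r_min^2)
= pi*(161.29 - 8.41)
= pi * 152.88
= 480.2867 m^2


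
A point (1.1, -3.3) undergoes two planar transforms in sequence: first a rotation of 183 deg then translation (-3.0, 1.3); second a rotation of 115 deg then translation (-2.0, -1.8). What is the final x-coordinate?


After transform 1:
x1 = cos(183)*1.1 - sin(183)*-3.3 + -3.0 = -4.2712
y1 = sin(183)*1.1 + cos(183)*-3.3 + 1.3 = 4.5379
After transform 2:
x2 = cos(115)*-4.2712 - sin(115)*4.5379 + -2.0
= -4.3077


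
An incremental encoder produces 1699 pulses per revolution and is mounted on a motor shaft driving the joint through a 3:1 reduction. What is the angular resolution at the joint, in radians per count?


counts per rev = 1699
effective counts at joint = 1699 * 3 = 5097
resolution = 2*pi / 5097
= 0.0012 rad/count


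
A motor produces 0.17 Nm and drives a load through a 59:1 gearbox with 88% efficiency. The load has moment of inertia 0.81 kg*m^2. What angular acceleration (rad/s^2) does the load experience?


tau_out = tau_motor * N * eta
= 0.17 * 59 * 0.88 = 8.8264 Nm
alpha = tau_out / I = 8.8264 / 0.81
= 10.8968 rad/s^2


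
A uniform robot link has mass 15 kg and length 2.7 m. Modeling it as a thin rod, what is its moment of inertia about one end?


I = (1/3) * m * L^2
= (1/3) * 15 * 2.7^2
= 0.333333 * 15 * 7.29
= 36.45 kg*m^2


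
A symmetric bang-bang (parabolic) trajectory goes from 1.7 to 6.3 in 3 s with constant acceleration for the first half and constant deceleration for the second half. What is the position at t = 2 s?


Symmetric rest-to-rest: each phase covers (pf-p0)/2 in time T/2. 0.5*a*(T/2)^2 = (pf-p0)/2 => a = 4*(pf-p0)/T^2
a = 4*(6.3-1.7)/3^2 = 2.0444
t = 2 is in the deceleration phase (t > T/2).
p = pf - 0.5*a*(T-t)^2 = 6.3 - 0.5*2.0444*1^2
= 5.2778


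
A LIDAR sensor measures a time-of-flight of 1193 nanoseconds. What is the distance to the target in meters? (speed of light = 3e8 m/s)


tof = 1193 ns = 1.193e-06 s
dist = c * tof / 2
= 3e8 * 1.193e-06 / 2
= 178.95 m


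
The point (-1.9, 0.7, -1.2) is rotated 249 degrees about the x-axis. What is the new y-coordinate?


Rotation about x-axis: y' = y*cos(theta) - z*sin(theta)
= 0.7 * -0.3584 - -1.2 * -0.9336
= -1.3712


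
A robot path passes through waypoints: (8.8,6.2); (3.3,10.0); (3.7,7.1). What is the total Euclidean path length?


Segment lengths:
  seg1 = sqrt((-5.5)^2 + (3.8)^2) = 6.6851
  seg2 = sqrt((0.4)^2 + (-2.9)^2) = 2.9275
Total = 9.6125


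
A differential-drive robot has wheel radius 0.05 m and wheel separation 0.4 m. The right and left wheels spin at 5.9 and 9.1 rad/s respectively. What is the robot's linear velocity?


vR = r*wR = 0.05*5.9 = 0.295 m/s
vL = r*wL = 0.05*9.1 = 0.455 m/s
v = (vR+vL)/2 = 0.375 m/s
omega = (vR-vL)/L = -0.4 rad/s
linear velocity = 0.375 m/s


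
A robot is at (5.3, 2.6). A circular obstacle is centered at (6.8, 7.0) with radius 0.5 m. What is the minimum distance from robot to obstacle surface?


center_dist = sqrt((5.3-6.8)^2 + (2.6-7.0)^2)
= sqrt(2.25 + 19.36)
= 4.6487
min_dist = center_dist - radius = 4.6487 - 0.5 = 4.1487 m


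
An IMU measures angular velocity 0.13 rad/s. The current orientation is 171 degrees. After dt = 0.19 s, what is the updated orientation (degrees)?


delta_theta = w * dt = 0.13 * 0.19 = 0.0247 rad
= 1.4152 deg
theta_new = 171 + 1.4152 = 172.4152 deg


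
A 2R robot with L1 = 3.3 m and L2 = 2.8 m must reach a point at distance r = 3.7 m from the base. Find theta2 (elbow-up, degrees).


cos(theta2) = (r^2 - L1^2 - L2^2) / (2*L1*L2)
cos(theta2) = (13.69 - 10.89 - 7.84) / 18.48
cos(theta2) = -0.272727
theta2 = 105.8266 degrees


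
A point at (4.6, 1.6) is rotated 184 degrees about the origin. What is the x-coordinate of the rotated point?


x' = x*cos(theta) - y*sin(theta)
cos(184 deg) = -0.9976, sin(184 deg) = -0.0698
x' = 4.6 * -0.9976 - 1.6 * -0.0698
= -4.5888 - -0.1116
= -4.4772


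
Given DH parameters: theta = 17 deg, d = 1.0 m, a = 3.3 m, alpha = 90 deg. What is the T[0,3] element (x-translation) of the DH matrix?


T[0,3] = a * cos(theta)
= 3.3 * cos(17 deg)
= 3.3 * 0.9563
= 3.1558


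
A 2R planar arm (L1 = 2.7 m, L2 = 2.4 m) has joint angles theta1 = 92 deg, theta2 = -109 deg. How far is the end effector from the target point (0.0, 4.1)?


End effector via forward kinematics:
x = L1*cos(t1) + L2*cos(t1+t2) = 2.2009
y = L1*sin(t1) + L2*sin(t1+t2) = 1.9967
Distance to target:
d = sqrt((0.0 - 2.2009)^2 + (4.1 - 1.9967)^2)
= sqrt(4.844 + 4.424)
= 3.0443 m


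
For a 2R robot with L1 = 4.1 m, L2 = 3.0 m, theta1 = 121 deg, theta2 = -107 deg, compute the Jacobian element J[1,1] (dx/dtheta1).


J[1,1] = -L1*sin(t1) - L2*sin(t1+t2)
= -4.1*sin(121) - 3.0*sin(14)
= -4.2402


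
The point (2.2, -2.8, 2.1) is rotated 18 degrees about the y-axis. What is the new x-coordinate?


Rotation about y-axis: x' = x*cos(theta) + z*sin(theta)
= 2.2 * 0.9511 + 2.1 * 0.309
= 2.7413


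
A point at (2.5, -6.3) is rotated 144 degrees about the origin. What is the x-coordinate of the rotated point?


x' = x*cos(theta) - y*sin(theta)
cos(144 deg) = -0.809, sin(144 deg) = 0.5878
x' = 2.5 * -0.809 - -6.3 * 0.5878
= -2.0225 - -3.703
= 1.6805


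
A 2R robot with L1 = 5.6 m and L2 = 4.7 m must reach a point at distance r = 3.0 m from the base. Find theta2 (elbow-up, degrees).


cos(theta2) = (r^2 - L1^2 - L2^2) / (2*L1*L2)
cos(theta2) = (9.0 - 31.36 - 22.09) / 52.64
cos(theta2) = -0.844415
theta2 = 147.6093 degrees


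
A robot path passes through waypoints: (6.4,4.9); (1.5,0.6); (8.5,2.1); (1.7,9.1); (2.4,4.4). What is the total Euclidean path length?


Segment lengths:
  seg1 = sqrt((-4.9)^2 + (-4.3)^2) = 6.5192
  seg2 = sqrt((7.0)^2 + (1.5)^2) = 7.1589
  seg3 = sqrt((-6.8)^2 + (7.0)^2) = 9.7591
  seg4 = sqrt((0.7)^2 + (-4.7)^2) = 4.7518
Total = 28.1891


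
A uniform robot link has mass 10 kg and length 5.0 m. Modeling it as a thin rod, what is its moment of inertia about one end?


I = (1/3) * m * L^2
= (1/3) * 10 * 5.0^2
= 0.333333 * 10 * 25.0
= 83.3333 kg*m^2


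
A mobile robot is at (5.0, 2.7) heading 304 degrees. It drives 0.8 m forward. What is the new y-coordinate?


y_new = y0 + d*sin(theta)
= 2.7 + 0.8*sin(304)
= 2.7 + -0.6632
= 2.0368


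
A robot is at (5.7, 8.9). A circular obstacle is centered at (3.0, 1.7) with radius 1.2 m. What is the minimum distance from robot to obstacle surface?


center_dist = sqrt((5.7-3.0)^2 + (8.9-1.7)^2)
= sqrt(7.29 + 51.84)
= 7.6896
min_dist = center_dist - radius = 7.6896 - 1.2 = 6.4896 m


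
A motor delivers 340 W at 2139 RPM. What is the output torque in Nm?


omega = 2139 * 2*pi/60 = 223.9956 rad/s
tau = P / omega = 340 / 223.9956
= 1.5179 Nm


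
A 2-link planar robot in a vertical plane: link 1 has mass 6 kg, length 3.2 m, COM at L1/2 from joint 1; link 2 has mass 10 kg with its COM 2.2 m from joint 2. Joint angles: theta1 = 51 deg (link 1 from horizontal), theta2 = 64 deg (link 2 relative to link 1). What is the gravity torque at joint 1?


Horizontal distance from joint 1 to link-1 COM:
  x_c1 = (L1/2)*cos(t1) = 1.6 * 0.6293 = 1.0069 m
Horizontal distance from joint 1 to link-2 COM:
  x_c2 = L1*cos(t1) + Lc2*cos(t1+t2)
       = 3.2*0.6293 + 2.2*-0.4226 = 1.0841 m
tau1 = m1*g*x_c1 + m2*g*x_c2
     = 6*9.81*1.0069 + 10*9.81*1.0841
     = 59.2669 + 106.3468
     = 165.6137 Nm


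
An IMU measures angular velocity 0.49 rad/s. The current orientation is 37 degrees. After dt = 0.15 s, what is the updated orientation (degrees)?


delta_theta = w * dt = 0.49 * 0.15 = 0.0735 rad
= 4.2112 deg
theta_new = 37 + 4.2112 = 41.2112 deg


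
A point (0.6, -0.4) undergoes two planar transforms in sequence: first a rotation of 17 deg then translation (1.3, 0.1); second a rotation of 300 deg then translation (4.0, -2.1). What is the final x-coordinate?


After transform 1:
x1 = cos(17)*0.6 - sin(17)*-0.4 + 1.3 = 1.9907
y1 = sin(17)*0.6 + cos(17)*-0.4 + 0.1 = -0.1071
After transform 2:
x2 = cos(300)*1.9907 - sin(300)*-0.1071 + 4.0
= 4.9026


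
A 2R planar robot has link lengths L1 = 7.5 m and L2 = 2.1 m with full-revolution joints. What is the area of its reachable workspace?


r_max = L1 + L2 = 9.6 m
r_min = |L1 - L2| = 5.4 m
Area = pi*(r_max^2 - r_min^2)
= pi*(92.16 - 29.16)
= pi * 63.0
= 197.9203 m^2


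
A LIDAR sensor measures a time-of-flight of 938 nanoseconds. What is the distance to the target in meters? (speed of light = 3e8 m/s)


tof = 938 ns = 9.38e-07 s
dist = c * tof / 2
= 3e8 * 9.38e-07 / 2
= 140.7 m


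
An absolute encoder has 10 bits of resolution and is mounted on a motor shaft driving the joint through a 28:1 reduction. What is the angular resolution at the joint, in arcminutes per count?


counts = 2^10 = 1024
effective counts at joint = 1024 * 28 = 28672
resolution = 360*60 / 28672
= 0.7533 arcmin/count


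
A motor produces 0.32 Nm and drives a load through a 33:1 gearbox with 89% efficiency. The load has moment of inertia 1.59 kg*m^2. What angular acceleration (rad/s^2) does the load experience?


tau_out = tau_motor * N * eta
= 0.32 * 33 * 0.89 = 9.3984 Nm
alpha = tau_out / I = 9.3984 / 1.59
= 5.9109 rad/s^2


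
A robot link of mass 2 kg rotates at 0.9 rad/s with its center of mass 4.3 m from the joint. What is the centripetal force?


F = m * omega^2 * r
= 2 * 0.9^2 * 4.3
= 2 * 0.81 * 4.3
= 6.966 N


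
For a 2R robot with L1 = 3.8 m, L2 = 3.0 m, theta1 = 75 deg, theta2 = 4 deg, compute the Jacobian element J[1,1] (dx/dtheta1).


J[1,1] = -L1*sin(t1) - L2*sin(t1+t2)
= -3.8*sin(75) - 3.0*sin(79)
= -6.6154


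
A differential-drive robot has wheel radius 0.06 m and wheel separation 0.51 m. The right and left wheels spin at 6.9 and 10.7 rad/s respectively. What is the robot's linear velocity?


vR = r*wR = 0.06*6.9 = 0.414 m/s
vL = r*wL = 0.06*10.7 = 0.642 m/s
v = (vR+vL)/2 = 0.528 m/s
omega = (vR-vL)/L = -0.4471 rad/s
linear velocity = 0.528 m/s


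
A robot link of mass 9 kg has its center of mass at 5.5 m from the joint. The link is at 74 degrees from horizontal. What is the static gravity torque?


tau = m*g*L*cos(angle)
= 9 * 9.81 * 5.5 * cos(74 deg)
= 9 * 9.81 * 5.5 * 0.2756
= 133.8481 Nm


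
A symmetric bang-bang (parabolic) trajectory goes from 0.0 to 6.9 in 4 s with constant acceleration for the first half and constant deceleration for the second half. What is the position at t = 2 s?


Symmetric rest-to-rest: each phase covers (pf-p0)/2 in time T/2. 0.5*a*(T/2)^2 = (pf-p0)/2 => a = 4*(pf-p0)/T^2
a = 4*(6.9-0.0)/4^2 = 1.725
t = 2 is in the acceleration phase (t <= T/2).
p = p0 + 0.5*a*t^2 = 0.0 + 0.5*1.725*2^2
= 3.45


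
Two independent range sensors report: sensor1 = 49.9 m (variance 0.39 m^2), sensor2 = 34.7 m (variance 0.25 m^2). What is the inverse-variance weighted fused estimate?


w1 = (1/var1) / (1/var1 + 1/var2)
   = 2.5641 / (2.5641 + 4.0) = 0.3906
w2 = 1 - w1 = 0.6094
fused = w1*s1 + w2*s2 = 19.4922 + 21.1453
= 40.6375 m


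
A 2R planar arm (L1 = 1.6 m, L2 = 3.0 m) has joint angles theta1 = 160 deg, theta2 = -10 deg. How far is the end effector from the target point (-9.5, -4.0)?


End effector via forward kinematics:
x = L1*cos(t1) + L2*cos(t1+t2) = -4.1016
y = L1*sin(t1) + L2*sin(t1+t2) = 2.0472
Distance to target:
d = sqrt((-9.5 - -4.1016)^2 + (-4.0 - 2.0472)^2)
= sqrt(29.1429 + 36.569)
= 8.1063 m


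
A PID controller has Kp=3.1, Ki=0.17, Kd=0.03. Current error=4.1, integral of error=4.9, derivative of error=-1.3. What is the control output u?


u = Kp*e + Ki*int(e) + Kd*de/dt
= 3.1*4.1 + 0.17*4.9 + 0.03*(-1.3)
= 12.71 + 0.833 + -0.039
= 13.504


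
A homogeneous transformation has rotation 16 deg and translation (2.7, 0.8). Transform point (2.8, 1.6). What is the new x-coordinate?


x' = cos(theta)*px - sin(theta)*py + tx
= 0.9613*2.8 - 0.2756*1.6 + 2.7
= 4.9505


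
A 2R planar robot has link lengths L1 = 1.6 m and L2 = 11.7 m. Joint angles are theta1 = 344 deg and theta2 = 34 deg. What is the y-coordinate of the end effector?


Convert angles to radians: theta1 = 6.0039, theta2 = 0.5934
y = L1*sin(theta1) + L2*sin(theta1+theta2)
y = -0.441 + 3.6155
y = 3.1745


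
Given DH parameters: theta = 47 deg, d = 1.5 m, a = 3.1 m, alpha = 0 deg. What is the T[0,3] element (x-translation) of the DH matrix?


T[0,3] = a * cos(theta)
= 3.1 * cos(47 deg)
= 3.1 * 0.682
= 2.1142


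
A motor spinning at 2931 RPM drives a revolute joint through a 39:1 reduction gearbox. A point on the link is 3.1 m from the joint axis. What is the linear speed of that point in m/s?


omega_motor = 2931 * 2*pi/60 = 306.9336 rad/s
omega_joint = omega_motor / 39 = 7.8701 rad/s
v = omega_joint * r = 7.8701 * 3.1
= 24.3973 m/s


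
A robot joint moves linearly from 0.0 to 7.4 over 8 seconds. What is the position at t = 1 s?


s = t/T = 1/8 = 0.125
p(t) = p0 + (pf-p0)*s
= 0.0 + (7.4 - 0.0) * 0.125
= 0.925


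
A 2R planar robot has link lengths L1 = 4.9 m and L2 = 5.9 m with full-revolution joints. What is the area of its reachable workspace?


r_max = L1 + L2 = 10.8 m
r_min = |L1 - L2| = 1.0 m
Area = pi*(r_max^2 - r_min^2)
= pi*(116.64 - 1.0)
= pi * 115.64
= 363.2938 m^2


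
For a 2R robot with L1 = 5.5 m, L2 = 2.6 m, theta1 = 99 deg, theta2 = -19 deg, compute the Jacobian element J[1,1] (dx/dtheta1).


J[1,1] = -L1*sin(t1) - L2*sin(t1+t2)
= -5.5*sin(99) - 2.6*sin(80)
= -7.9928


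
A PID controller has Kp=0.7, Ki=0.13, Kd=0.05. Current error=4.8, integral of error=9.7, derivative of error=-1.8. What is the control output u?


u = Kp*e + Ki*int(e) + Kd*de/dt
= 0.7*4.8 + 0.13*9.7 + 0.05*(-1.8)
= 3.36 + 1.261 + -0.09
= 4.531


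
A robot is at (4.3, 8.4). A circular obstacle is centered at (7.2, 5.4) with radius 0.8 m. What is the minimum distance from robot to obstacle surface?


center_dist = sqrt((4.3-7.2)^2 + (8.4-5.4)^2)
= sqrt(8.41 + 9.0)
= 4.1725
min_dist = center_dist - radius = 4.1725 - 0.8 = 3.3725 m


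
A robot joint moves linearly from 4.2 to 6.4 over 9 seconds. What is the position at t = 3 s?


s = t/T = 3/9 = 0.3333
p(t) = p0 + (pf-p0)*s
= 4.2 + (6.4 - 4.2) * 0.3333
= 4.9333


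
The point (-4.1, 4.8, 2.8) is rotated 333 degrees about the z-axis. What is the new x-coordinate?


Rotation about z-axis: x' = x*cos(theta) - y*sin(theta)
= -4.1 * 0.891 - 4.8 * -0.454
= -1.474


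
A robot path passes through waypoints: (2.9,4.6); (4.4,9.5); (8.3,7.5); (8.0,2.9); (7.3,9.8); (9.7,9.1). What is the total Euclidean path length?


Segment lengths:
  seg1 = sqrt((1.5)^2 + (4.9)^2) = 5.1245
  seg2 = sqrt((3.9)^2 + (-2.0)^2) = 4.3829
  seg3 = sqrt((-0.3)^2 + (-4.6)^2) = 4.6098
  seg4 = sqrt((-0.7)^2 + (6.9)^2) = 6.9354
  seg5 = sqrt((2.4)^2 + (-0.7)^2) = 2.5
Total = 23.5526


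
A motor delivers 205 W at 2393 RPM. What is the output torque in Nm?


omega = 2393 * 2*pi/60 = 250.5944 rad/s
tau = P / omega = 205 / 250.5944
= 0.8181 Nm


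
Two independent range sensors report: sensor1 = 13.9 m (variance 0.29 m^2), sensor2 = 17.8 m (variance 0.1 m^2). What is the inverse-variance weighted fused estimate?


w1 = (1/var1) / (1/var1 + 1/var2)
   = 3.4483 / (3.4483 + 10.0) = 0.2564
w2 = 1 - w1 = 0.7436
fused = w1*s1 + w2*s2 = 3.5641 + 13.2359
= 16.8 m


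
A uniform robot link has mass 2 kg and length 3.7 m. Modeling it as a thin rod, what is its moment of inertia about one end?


I = (1/3) * m * L^2
= (1/3) * 2 * 3.7^2
= 0.333333 * 2 * 13.69
= 9.1267 kg*m^2


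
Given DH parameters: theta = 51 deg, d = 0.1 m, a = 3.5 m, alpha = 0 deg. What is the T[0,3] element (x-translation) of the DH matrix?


T[0,3] = a * cos(theta)
= 3.5 * cos(51 deg)
= 3.5 * 0.6293
= 2.2026


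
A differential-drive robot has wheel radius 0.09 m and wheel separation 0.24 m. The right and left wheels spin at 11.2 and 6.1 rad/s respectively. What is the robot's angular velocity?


vR = r*wR = 0.09*11.2 = 1.008 m/s
vL = r*wL = 0.09*6.1 = 0.549 m/s
v = (vR+vL)/2 = 0.7785 m/s
omega = (vR-vL)/L = 1.9125 rad/s
angular velocity = 1.9125 rad/s


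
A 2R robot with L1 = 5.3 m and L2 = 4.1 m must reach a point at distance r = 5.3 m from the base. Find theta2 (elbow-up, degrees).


cos(theta2) = (r^2 - L1^2 - L2^2) / (2*L1*L2)
cos(theta2) = (28.09 - 28.09 - 16.81) / 43.46
cos(theta2) = -0.386792
theta2 = 112.7551 degrees


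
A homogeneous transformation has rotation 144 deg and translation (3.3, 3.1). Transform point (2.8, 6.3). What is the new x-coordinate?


x' = cos(theta)*px - sin(theta)*py + tx
= -0.809*2.8 - 0.5878*6.3 + 3.3
= -2.6683


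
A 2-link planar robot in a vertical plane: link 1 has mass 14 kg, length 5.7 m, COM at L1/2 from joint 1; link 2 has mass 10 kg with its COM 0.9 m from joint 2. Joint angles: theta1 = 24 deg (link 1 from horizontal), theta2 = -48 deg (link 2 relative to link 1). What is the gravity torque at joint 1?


Horizontal distance from joint 1 to link-1 COM:
  x_c1 = (L1/2)*cos(t1) = 2.85 * 0.9135 = 2.6036 m
Horizontal distance from joint 1 to link-2 COM:
  x_c2 = L1*cos(t1) + Lc2*cos(t1+t2)
       = 5.7*0.9135 + 0.9*0.9135 = 6.0294 m
tau1 = m1*g*x_c1 + m2*g*x_c2
     = 14*9.81*2.6036 + 10*9.81*6.0294
     = 357.579 + 591.4841
     = 949.0632 Nm


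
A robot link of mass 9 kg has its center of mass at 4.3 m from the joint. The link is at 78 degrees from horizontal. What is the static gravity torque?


tau = m*g*L*cos(angle)
= 9 * 9.81 * 4.3 * cos(78 deg)
= 9 * 9.81 * 4.3 * 0.2079
= 78.933 Nm


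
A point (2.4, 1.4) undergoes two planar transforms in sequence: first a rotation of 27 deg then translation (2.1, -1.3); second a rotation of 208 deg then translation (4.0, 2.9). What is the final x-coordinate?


After transform 1:
x1 = cos(27)*2.4 - sin(27)*1.4 + 2.1 = 3.6028
y1 = sin(27)*2.4 + cos(27)*1.4 + -1.3 = 1.037
After transform 2:
x2 = cos(208)*3.6028 - sin(208)*1.037 + 4.0
= 1.3057


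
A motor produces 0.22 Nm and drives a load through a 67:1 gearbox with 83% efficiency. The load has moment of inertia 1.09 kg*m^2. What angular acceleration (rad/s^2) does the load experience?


tau_out = tau_motor * N * eta
= 0.22 * 67 * 0.83 = 12.2342 Nm
alpha = tau_out / I = 12.2342 / 1.09
= 11.224 rad/s^2


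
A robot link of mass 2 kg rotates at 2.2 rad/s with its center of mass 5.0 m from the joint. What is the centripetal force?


F = m * omega^2 * r
= 2 * 2.2^2 * 5.0
= 2 * 4.84 * 5.0
= 48.4 N


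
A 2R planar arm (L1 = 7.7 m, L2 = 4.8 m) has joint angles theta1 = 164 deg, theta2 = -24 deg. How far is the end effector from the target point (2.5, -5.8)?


End effector via forward kinematics:
x = L1*cos(t1) + L2*cos(t1+t2) = -11.0787
y = L1*sin(t1) + L2*sin(t1+t2) = 5.2078
Distance to target:
d = sqrt((2.5 - -11.0787)^2 + (-5.8 - 5.2078)^2)
= sqrt(184.3819 + 121.1714)
= 17.4801 m


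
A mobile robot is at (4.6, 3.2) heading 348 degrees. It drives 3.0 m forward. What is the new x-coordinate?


x_new = x0 + d*cos(theta)
= 4.6 + 3.0*cos(348)
= 4.6 + 2.9344
= 7.5344


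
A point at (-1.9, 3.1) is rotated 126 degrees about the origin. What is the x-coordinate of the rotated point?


x' = x*cos(theta) - y*sin(theta)
cos(126 deg) = -0.5878, sin(126 deg) = 0.809
x' = -1.9 * -0.5878 - 3.1 * 0.809
= 1.1168 - 2.508
= -1.3912


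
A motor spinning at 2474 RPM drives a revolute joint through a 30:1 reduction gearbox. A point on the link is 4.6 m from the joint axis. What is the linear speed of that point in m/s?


omega_motor = 2474 * 2*pi/60 = 259.0767 rad/s
omega_joint = omega_motor / 30 = 8.6359 rad/s
v = omega_joint * r = 8.6359 * 4.6
= 39.7251 m/s


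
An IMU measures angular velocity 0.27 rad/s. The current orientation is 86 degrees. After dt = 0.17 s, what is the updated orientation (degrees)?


delta_theta = w * dt = 0.27 * 0.17 = 0.0459 rad
= 2.6299 deg
theta_new = 86 + 2.6299 = 88.6299 deg


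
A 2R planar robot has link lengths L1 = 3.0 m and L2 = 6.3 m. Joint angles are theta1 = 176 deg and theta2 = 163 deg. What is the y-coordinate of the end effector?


Convert angles to radians: theta1 = 3.0718, theta2 = 2.8449
y = L1*sin(theta1) + L2*sin(theta1+theta2)
y = 0.2093 + -2.2577
y = -2.0484


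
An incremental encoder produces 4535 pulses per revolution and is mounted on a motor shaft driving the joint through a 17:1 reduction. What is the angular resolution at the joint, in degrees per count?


counts per rev = 4535
effective counts at joint = 4535 * 17 = 77095
resolution = 360 / 77095
= 0.0047 deg/count


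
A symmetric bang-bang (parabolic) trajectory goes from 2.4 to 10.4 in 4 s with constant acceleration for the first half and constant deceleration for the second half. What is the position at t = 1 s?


Symmetric rest-to-rest: each phase covers (pf-p0)/2 in time T/2. 0.5*a*(T/2)^2 = (pf-p0)/2 => a = 4*(pf-p0)/T^2
a = 4*(10.4-2.4)/4^2 = 2.0
t = 1 is in the acceleration phase (t <= T/2).
p = p0 + 0.5*a*t^2 = 2.4 + 0.5*2.0*1^2
= 3.4


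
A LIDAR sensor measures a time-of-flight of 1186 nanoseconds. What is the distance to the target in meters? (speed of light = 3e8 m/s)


tof = 1186 ns = 1.186e-06 s
dist = c * tof / 2
= 3e8 * 1.186e-06 / 2
= 177.9 m


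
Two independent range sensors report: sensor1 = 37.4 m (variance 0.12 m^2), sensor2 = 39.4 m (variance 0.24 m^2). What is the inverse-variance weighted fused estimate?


w1 = (1/var1) / (1/var1 + 1/var2)
   = 8.3333 / (8.3333 + 4.1667) = 0.6667
w2 = 1 - w1 = 0.3333
fused = w1*s1 + w2*s2 = 24.9333 + 13.1333
= 38.0667 m


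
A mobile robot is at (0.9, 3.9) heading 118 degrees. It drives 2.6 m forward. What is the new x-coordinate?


x_new = x0 + d*cos(theta)
= 0.9 + 2.6*cos(118)
= 0.9 + -1.2206
= -0.3206


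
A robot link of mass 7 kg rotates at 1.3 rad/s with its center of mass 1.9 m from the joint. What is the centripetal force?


F = m * omega^2 * r
= 7 * 1.3^2 * 1.9
= 7 * 1.69 * 1.9
= 22.477 N


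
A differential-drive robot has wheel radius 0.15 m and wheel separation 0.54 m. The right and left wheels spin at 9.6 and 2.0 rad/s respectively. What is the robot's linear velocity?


vR = r*wR = 0.15*9.6 = 1.44 m/s
vL = r*wL = 0.15*2.0 = 0.3 m/s
v = (vR+vL)/2 = 0.87 m/s
omega = (vR-vL)/L = 2.1111 rad/s
linear velocity = 0.87 m/s


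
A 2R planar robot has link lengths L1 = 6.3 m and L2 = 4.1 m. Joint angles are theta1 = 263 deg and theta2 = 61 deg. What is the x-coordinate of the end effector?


Convert angles to radians: theta1 = 4.5902, theta2 = 1.0647
x = L1*cos(theta1) + L2*cos(theta1+theta2)
x = -0.7678 + 3.317
x = 2.5492


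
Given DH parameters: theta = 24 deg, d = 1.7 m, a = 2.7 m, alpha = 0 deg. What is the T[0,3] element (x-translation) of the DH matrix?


T[0,3] = a * cos(theta)
= 2.7 * cos(24 deg)
= 2.7 * 0.9135
= 2.4666


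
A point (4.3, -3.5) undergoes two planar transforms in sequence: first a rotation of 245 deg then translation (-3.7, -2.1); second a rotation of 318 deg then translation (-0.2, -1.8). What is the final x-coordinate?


After transform 1:
x1 = cos(245)*4.3 - sin(245)*-3.5 + -3.7 = -8.6893
y1 = sin(245)*4.3 + cos(245)*-3.5 + -2.1 = -4.518
After transform 2:
x2 = cos(318)*-8.6893 - sin(318)*-4.518 + -0.2
= -9.6805


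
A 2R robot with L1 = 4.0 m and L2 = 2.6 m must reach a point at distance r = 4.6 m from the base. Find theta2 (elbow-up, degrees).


cos(theta2) = (r^2 - L1^2 - L2^2) / (2*L1*L2)
cos(theta2) = (21.16 - 16.0 - 6.76) / 20.8
cos(theta2) = -0.076923
theta2 = 94.4117 degrees


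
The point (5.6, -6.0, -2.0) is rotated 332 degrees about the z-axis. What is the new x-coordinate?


Rotation about z-axis: x' = x*cos(theta) - y*sin(theta)
= 5.6 * 0.8829 - -6.0 * -0.4695
= 2.1277


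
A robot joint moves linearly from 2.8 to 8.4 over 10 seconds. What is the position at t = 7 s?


s = t/T = 7/10 = 0.7
p(t) = p0 + (pf-p0)*s
= 2.8 + (8.4 - 2.8) * 0.7
= 6.72


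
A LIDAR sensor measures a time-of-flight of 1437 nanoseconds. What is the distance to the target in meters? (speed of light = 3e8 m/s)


tof = 1437 ns = 1.437e-06 s
dist = c * tof / 2
= 3e8 * 1.437e-06 / 2
= 215.55 m


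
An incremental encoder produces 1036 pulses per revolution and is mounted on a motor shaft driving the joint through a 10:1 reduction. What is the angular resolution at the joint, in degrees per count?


counts per rev = 1036
effective counts at joint = 1036 * 10 = 10360
resolution = 360 / 10360
= 0.0347 deg/count


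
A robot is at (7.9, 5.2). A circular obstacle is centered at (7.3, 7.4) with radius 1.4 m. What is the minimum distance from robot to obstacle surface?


center_dist = sqrt((7.9-7.3)^2 + (5.2-7.4)^2)
= sqrt(0.36 + 4.84)
= 2.2804
min_dist = center_dist - radius = 2.2804 - 1.4 = 0.8804 m


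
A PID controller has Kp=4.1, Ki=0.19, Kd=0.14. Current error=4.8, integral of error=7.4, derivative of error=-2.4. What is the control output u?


u = Kp*e + Ki*int(e) + Kd*de/dt
= 4.1*4.8 + 0.19*7.4 + 0.14*(-2.4)
= 19.68 + 1.406 + -0.336
= 20.75


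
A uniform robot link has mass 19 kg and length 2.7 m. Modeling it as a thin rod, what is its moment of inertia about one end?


I = (1/3) * m * L^2
= (1/3) * 19 * 2.7^2
= 0.333333 * 19 * 7.29
= 46.17 kg*m^2


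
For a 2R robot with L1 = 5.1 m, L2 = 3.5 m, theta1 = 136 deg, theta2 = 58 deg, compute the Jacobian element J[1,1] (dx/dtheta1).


J[1,1] = -L1*sin(t1) - L2*sin(t1+t2)
= -5.1*sin(136) - 3.5*sin(194)
= -2.696


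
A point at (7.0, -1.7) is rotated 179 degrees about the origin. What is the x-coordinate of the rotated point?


x' = x*cos(theta) - y*sin(theta)
cos(179 deg) = -0.9998, sin(179 deg) = 0.0175
x' = 7.0 * -0.9998 - -1.7 * 0.0175
= -6.9989 - -0.0297
= -6.9693


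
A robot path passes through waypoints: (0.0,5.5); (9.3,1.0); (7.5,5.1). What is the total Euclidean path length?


Segment lengths:
  seg1 = sqrt((9.3)^2 + (-4.5)^2) = 10.3315
  seg2 = sqrt((-1.8)^2 + (4.1)^2) = 4.4777
Total = 14.8092


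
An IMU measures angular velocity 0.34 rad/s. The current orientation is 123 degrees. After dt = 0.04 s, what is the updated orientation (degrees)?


delta_theta = w * dt = 0.34 * 0.04 = 0.0136 rad
= 0.7792 deg
theta_new = 123 + 0.7792 = 123.7792 deg


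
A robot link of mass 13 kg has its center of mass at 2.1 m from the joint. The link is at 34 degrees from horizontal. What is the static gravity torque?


tau = m*g*L*cos(angle)
= 13 * 9.81 * 2.1 * cos(34 deg)
= 13 * 9.81 * 2.1 * 0.829
= 222.027 Nm


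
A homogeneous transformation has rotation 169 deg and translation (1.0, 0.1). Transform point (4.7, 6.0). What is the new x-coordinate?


x' = cos(theta)*px - sin(theta)*py + tx
= -0.9816*4.7 - 0.1908*6.0 + 1.0
= -4.7585


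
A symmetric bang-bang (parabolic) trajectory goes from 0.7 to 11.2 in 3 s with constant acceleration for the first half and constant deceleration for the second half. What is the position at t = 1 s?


Symmetric rest-to-rest: each phase covers (pf-p0)/2 in time T/2. 0.5*a*(T/2)^2 = (pf-p0)/2 => a = 4*(pf-p0)/T^2
a = 4*(11.2-0.7)/3^2 = 4.6667
t = 1 is in the acceleration phase (t <= T/2).
p = p0 + 0.5*a*t^2 = 0.7 + 0.5*4.6667*1^2
= 3.0333


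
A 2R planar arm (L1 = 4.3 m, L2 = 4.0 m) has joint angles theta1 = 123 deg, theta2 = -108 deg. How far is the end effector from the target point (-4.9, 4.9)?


End effector via forward kinematics:
x = L1*cos(t1) + L2*cos(t1+t2) = 1.5218
y = L1*sin(t1) + L2*sin(t1+t2) = 4.6416
Distance to target:
d = sqrt((-4.9 - 1.5218)^2 + (4.9 - 4.6416)^2)
= sqrt(41.2389 + 0.0668)
= 6.427 m


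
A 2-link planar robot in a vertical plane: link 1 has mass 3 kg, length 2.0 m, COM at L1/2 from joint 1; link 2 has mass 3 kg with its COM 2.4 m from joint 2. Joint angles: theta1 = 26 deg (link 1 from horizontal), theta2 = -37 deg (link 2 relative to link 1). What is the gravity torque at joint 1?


Horizontal distance from joint 1 to link-1 COM:
  x_c1 = (L1/2)*cos(t1) = 1.0 * 0.8988 = 0.8988 m
Horizontal distance from joint 1 to link-2 COM:
  x_c2 = L1*cos(t1) + Lc2*cos(t1+t2)
       = 2.0*0.8988 + 2.4*0.9816 = 4.1535 m
tau1 = m1*g*x_c1 + m2*g*x_c2
     = 3*9.81*0.8988 + 3*9.81*4.1535
     = 26.4515 + 122.2373
     = 148.6888 Nm


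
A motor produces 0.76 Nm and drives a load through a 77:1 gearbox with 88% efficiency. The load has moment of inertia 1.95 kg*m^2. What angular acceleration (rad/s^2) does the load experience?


tau_out = tau_motor * N * eta
= 0.76 * 77 * 0.88 = 51.4976 Nm
alpha = tau_out / I = 51.4976 / 1.95
= 26.409 rad/s^2


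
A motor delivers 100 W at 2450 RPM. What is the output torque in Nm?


omega = 2450 * 2*pi/60 = 256.5634 rad/s
tau = P / omega = 100 / 256.5634
= 0.3898 Nm
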